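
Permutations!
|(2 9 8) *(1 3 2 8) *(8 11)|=|(1 3 2 9)(8 11)|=4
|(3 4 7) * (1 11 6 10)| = 12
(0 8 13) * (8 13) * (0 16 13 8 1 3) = [8, 3, 2, 0, 4, 5, 6, 7, 1, 9, 10, 11, 12, 16, 14, 15, 13] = (0 8 1 3)(13 16)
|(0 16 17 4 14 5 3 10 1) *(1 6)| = |(0 16 17 4 14 5 3 10 6 1)| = 10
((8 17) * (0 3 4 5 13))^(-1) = (0 13 5 4 3)(8 17)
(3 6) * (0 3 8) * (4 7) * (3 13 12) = [13, 1, 2, 6, 7, 5, 8, 4, 0, 9, 10, 11, 3, 12] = (0 13 12 3 6 8)(4 7)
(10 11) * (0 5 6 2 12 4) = (0 5 6 2 12 4)(10 11) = [5, 1, 12, 3, 0, 6, 2, 7, 8, 9, 11, 10, 4]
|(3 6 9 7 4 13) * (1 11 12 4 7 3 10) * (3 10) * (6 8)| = 10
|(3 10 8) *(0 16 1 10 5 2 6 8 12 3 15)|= 11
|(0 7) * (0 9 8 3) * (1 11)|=10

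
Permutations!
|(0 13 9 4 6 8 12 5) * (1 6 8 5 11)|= 10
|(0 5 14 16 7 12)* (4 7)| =|(0 5 14 16 4 7 12)| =7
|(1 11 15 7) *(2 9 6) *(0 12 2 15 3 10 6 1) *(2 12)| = |(0 2 9 1 11 3 10 6 15 7)| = 10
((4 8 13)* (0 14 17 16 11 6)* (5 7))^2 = ((0 14 17 16 11 6)(4 8 13)(5 7))^2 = (0 17 11)(4 13 8)(6 14 16)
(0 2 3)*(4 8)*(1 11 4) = (0 2 3)(1 11 4 8) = [2, 11, 3, 0, 8, 5, 6, 7, 1, 9, 10, 4]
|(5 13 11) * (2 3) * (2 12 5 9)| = |(2 3 12 5 13 11 9)| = 7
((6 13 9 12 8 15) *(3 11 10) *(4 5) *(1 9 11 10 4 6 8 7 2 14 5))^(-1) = (1 4 11 13 6 5 14 2 7 12 9)(3 10)(8 15)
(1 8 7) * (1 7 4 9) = [0, 8, 2, 3, 9, 5, 6, 7, 4, 1] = (1 8 4 9)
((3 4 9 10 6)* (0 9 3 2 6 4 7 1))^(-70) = ((0 9 10 4 3 7 1)(2 6))^(-70) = (10)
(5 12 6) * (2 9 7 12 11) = (2 9 7 12 6 5 11) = [0, 1, 9, 3, 4, 11, 5, 12, 8, 7, 10, 2, 6]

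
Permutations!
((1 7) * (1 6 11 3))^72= ((1 7 6 11 3))^72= (1 6 3 7 11)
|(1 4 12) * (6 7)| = |(1 4 12)(6 7)| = 6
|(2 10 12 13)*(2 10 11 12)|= |(2 11 12 13 10)|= 5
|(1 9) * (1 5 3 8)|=5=|(1 9 5 3 8)|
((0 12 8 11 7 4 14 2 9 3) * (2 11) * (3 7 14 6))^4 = (14)(0 9 3 2 6 8 4 12 7)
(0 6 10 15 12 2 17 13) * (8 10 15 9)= (0 6 15 12 2 17 13)(8 10 9)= [6, 1, 17, 3, 4, 5, 15, 7, 10, 8, 9, 11, 2, 0, 14, 12, 16, 13]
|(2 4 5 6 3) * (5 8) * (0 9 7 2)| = 9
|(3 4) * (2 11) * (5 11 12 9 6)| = 6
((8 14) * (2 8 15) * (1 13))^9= ((1 13)(2 8 14 15))^9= (1 13)(2 8 14 15)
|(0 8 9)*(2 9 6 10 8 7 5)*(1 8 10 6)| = |(10)(0 7 5 2 9)(1 8)| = 10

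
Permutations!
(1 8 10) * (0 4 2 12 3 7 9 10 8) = (0 4 2 12 3 7 9 10 1) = [4, 0, 12, 7, 2, 5, 6, 9, 8, 10, 1, 11, 3]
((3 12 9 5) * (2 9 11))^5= (2 11 12 3 5 9)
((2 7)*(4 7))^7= (2 4 7)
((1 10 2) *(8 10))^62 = (1 10)(2 8)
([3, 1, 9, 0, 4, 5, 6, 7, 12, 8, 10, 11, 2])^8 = (12)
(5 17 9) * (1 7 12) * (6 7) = (1 6 7 12)(5 17 9) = [0, 6, 2, 3, 4, 17, 7, 12, 8, 5, 10, 11, 1, 13, 14, 15, 16, 9]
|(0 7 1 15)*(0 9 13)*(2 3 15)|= 8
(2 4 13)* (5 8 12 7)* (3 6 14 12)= [0, 1, 4, 6, 13, 8, 14, 5, 3, 9, 10, 11, 7, 2, 12]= (2 4 13)(3 6 14 12 7 5 8)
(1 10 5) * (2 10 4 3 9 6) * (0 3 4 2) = (0 3 9 6)(1 2 10 5) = [3, 2, 10, 9, 4, 1, 0, 7, 8, 6, 5]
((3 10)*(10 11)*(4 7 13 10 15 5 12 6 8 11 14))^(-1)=((3 14 4 7 13 10)(5 12 6 8 11 15))^(-1)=(3 10 13 7 4 14)(5 15 11 8 6 12)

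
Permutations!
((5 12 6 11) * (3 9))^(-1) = (3 9)(5 11 6 12)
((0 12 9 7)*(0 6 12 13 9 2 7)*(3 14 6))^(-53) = (0 13 9)(2 7 3 14 6 12) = ((0 13 9)(2 7 3 14 6 12))^(-53)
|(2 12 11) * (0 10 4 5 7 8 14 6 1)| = 9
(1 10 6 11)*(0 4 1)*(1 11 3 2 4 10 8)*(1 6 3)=(0 10 3 2 4 11)(1 8 6)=[10, 8, 4, 2, 11, 5, 1, 7, 6, 9, 3, 0]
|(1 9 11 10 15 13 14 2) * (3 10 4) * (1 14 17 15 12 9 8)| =6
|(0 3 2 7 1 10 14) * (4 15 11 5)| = 28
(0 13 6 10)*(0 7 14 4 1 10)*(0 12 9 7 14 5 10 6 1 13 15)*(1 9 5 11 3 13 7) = (0 15)(1 6 12 5 10 14 4 7 11 3 13 9) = [15, 6, 2, 13, 7, 10, 12, 11, 8, 1, 14, 3, 5, 9, 4, 0]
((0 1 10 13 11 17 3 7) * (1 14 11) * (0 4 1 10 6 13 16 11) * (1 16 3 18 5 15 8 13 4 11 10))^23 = (0 14)(1 18 10 13 17 16 8 11 4 15 7 6 5 3)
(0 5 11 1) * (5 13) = [13, 0, 2, 3, 4, 11, 6, 7, 8, 9, 10, 1, 12, 5] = (0 13 5 11 1)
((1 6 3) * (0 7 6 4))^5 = (0 4 1 3 6 7)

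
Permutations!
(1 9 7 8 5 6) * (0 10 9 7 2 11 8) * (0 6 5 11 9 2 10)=[0, 7, 9, 3, 4, 5, 1, 6, 11, 10, 2, 8]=(1 7 6)(2 9 10)(8 11)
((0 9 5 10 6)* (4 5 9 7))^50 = (0 4 10)(5 6 7) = ((0 7 4 5 10 6))^50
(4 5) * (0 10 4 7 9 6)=[10, 1, 2, 3, 5, 7, 0, 9, 8, 6, 4]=(0 10 4 5 7 9 6)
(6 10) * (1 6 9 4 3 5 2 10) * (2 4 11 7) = (1 6)(2 10 9 11 7)(3 5 4) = [0, 6, 10, 5, 3, 4, 1, 2, 8, 11, 9, 7]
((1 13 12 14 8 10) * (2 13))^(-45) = ((1 2 13 12 14 8 10))^(-45) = (1 14 2 8 13 10 12)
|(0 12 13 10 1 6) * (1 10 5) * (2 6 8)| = 8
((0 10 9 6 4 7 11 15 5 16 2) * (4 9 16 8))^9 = ((0 10 16 2)(4 7 11 15 5 8)(6 9))^9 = (0 10 16 2)(4 15)(5 7)(6 9)(8 11)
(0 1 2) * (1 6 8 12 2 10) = (0 6 8 12 2)(1 10) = [6, 10, 0, 3, 4, 5, 8, 7, 12, 9, 1, 11, 2]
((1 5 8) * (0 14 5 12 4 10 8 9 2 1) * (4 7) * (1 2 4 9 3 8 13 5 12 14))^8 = (0 13 7)(1 5 9)(3 4 14)(8 10 12)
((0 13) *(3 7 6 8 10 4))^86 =(13)(3 6 10)(4 7 8)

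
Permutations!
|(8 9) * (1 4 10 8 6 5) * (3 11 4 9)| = |(1 9 6 5)(3 11 4 10 8)| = 20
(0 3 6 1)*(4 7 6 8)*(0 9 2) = [3, 9, 0, 8, 7, 5, 1, 6, 4, 2] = (0 3 8 4 7 6 1 9 2)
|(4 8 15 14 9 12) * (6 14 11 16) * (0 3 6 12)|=30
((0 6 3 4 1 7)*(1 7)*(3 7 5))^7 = (0 6 7)(3 4 5)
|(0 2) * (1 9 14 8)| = |(0 2)(1 9 14 8)| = 4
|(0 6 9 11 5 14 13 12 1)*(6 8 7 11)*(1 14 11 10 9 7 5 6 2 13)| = 13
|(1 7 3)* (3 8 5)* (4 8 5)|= |(1 7 5 3)(4 8)|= 4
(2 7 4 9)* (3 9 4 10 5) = (2 7 10 5 3 9) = [0, 1, 7, 9, 4, 3, 6, 10, 8, 2, 5]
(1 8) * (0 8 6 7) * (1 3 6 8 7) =[7, 8, 2, 6, 4, 5, 1, 0, 3] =(0 7)(1 8 3 6)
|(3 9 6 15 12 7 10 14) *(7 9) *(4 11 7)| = |(3 4 11 7 10 14)(6 15 12 9)| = 12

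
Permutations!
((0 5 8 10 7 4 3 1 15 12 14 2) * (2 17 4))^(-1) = ((0 5 8 10 7 2)(1 15 12 14 17 4 3))^(-1) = (0 2 7 10 8 5)(1 3 4 17 14 12 15)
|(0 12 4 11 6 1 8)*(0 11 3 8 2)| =9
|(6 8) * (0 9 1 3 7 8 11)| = |(0 9 1 3 7 8 6 11)| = 8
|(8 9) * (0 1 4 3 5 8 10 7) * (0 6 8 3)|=30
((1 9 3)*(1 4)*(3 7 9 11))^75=((1 11 3 4)(7 9))^75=(1 4 3 11)(7 9)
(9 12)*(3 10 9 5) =[0, 1, 2, 10, 4, 3, 6, 7, 8, 12, 9, 11, 5] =(3 10 9 12 5)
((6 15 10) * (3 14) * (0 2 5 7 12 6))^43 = ((0 2 5 7 12 6 15 10)(3 14))^43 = (0 7 15 2 12 10 5 6)(3 14)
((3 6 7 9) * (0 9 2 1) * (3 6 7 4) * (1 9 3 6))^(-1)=((0 3 7 2 9 1)(4 6))^(-1)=(0 1 9 2 7 3)(4 6)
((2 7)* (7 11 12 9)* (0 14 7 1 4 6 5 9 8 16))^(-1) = (0 16 8 12 11 2 7 14)(1 9 5 6 4)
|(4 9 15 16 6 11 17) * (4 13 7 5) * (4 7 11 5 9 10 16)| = 24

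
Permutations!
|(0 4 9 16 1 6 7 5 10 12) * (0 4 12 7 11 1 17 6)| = 9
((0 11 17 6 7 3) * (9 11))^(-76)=(0 9 11 17 6 7 3)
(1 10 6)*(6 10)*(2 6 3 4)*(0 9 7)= (10)(0 9 7)(1 3 4 2 6)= [9, 3, 6, 4, 2, 5, 1, 0, 8, 7, 10]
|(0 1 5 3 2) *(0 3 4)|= |(0 1 5 4)(2 3)|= 4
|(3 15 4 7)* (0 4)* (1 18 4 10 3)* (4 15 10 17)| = 14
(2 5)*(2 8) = (2 5 8) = [0, 1, 5, 3, 4, 8, 6, 7, 2]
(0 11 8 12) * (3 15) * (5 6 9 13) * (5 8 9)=(0 11 9 13 8 12)(3 15)(5 6)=[11, 1, 2, 15, 4, 6, 5, 7, 12, 13, 10, 9, 0, 8, 14, 3]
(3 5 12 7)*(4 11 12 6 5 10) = (3 10 4 11 12 7)(5 6) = [0, 1, 2, 10, 11, 6, 5, 3, 8, 9, 4, 12, 7]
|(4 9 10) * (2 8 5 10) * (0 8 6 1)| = 9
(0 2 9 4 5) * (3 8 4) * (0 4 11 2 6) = (0 6)(2 9 3 8 11)(4 5) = [6, 1, 9, 8, 5, 4, 0, 7, 11, 3, 10, 2]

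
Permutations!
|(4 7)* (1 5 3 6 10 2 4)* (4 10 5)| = 6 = |(1 4 7)(2 10)(3 6 5)|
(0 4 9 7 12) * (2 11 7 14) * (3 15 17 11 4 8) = (0 8 3 15 17 11 7 12)(2 4 9 14) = [8, 1, 4, 15, 9, 5, 6, 12, 3, 14, 10, 7, 0, 13, 2, 17, 16, 11]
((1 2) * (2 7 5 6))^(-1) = (1 2 6 5 7)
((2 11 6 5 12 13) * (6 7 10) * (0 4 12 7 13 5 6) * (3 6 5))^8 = ((0 4 12 3 6 5 7 10)(2 11 13))^8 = (2 13 11)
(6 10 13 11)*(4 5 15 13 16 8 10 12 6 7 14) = (4 5 15 13 11 7 14)(6 12)(8 10 16) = [0, 1, 2, 3, 5, 15, 12, 14, 10, 9, 16, 7, 6, 11, 4, 13, 8]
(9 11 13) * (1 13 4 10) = [0, 13, 2, 3, 10, 5, 6, 7, 8, 11, 1, 4, 12, 9] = (1 13 9 11 4 10)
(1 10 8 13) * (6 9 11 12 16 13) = [0, 10, 2, 3, 4, 5, 9, 7, 6, 11, 8, 12, 16, 1, 14, 15, 13] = (1 10 8 6 9 11 12 16 13)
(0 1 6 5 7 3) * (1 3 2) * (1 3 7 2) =(0 7 1 6 5 2 3) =[7, 6, 3, 0, 4, 2, 5, 1]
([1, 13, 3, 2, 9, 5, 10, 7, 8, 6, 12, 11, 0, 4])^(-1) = [12, 0, 3, 2, 13, 5, 9, 7, 8, 4, 6, 11, 10, 1]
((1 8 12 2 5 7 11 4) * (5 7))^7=((1 8 12 2 7 11 4))^7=(12)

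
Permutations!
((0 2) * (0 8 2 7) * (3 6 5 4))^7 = ((0 7)(2 8)(3 6 5 4))^7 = (0 7)(2 8)(3 4 5 6)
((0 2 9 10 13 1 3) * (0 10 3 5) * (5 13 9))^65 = ((0 2 5)(1 13)(3 10 9))^65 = (0 5 2)(1 13)(3 9 10)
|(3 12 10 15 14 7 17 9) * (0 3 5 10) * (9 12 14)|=|(0 3 14 7 17 12)(5 10 15 9)|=12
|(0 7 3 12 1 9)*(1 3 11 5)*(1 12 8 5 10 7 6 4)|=60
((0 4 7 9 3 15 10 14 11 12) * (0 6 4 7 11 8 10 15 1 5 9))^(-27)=((15)(0 7)(1 5 9 3)(4 11 12 6)(8 10 14))^(-27)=(15)(0 7)(1 5 9 3)(4 11 12 6)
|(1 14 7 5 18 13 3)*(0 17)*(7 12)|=|(0 17)(1 14 12 7 5 18 13 3)|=8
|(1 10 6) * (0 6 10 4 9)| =|(10)(0 6 1 4 9)| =5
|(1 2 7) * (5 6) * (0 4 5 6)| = |(0 4 5)(1 2 7)| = 3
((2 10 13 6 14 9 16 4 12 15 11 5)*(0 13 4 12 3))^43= (0 13 6 14 9 16 12 15 11 5 2 10 4 3)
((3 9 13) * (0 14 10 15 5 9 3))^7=(15)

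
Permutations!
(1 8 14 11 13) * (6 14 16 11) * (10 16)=(1 8 10 16 11 13)(6 14)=[0, 8, 2, 3, 4, 5, 14, 7, 10, 9, 16, 13, 12, 1, 6, 15, 11]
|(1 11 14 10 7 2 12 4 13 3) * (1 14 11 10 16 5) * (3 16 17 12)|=12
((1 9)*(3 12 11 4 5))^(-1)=(1 9)(3 5 4 11 12)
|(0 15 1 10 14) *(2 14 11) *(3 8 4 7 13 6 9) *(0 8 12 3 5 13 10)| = 84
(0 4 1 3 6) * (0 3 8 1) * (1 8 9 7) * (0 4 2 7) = (0 2 7 1 9)(3 6) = [2, 9, 7, 6, 4, 5, 3, 1, 8, 0]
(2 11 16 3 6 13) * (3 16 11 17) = [0, 1, 17, 6, 4, 5, 13, 7, 8, 9, 10, 11, 12, 2, 14, 15, 16, 3] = (2 17 3 6 13)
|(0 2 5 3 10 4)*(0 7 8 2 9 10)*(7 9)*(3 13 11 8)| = |(0 7 3)(2 5 13 11 8)(4 9 10)| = 15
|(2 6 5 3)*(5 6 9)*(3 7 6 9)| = 4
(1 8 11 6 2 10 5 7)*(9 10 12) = (1 8 11 6 2 12 9 10 5 7) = [0, 8, 12, 3, 4, 7, 2, 1, 11, 10, 5, 6, 9]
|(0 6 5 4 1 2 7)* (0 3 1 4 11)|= |(0 6 5 11)(1 2 7 3)|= 4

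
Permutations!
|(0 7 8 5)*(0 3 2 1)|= 7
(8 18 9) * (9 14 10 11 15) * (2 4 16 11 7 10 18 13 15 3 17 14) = (2 4 16 11 3 17 14 18)(7 10)(8 13 15 9) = [0, 1, 4, 17, 16, 5, 6, 10, 13, 8, 7, 3, 12, 15, 18, 9, 11, 14, 2]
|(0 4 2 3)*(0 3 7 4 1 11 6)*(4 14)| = |(0 1 11 6)(2 7 14 4)| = 4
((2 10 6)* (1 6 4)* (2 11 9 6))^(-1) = ((1 2 10 4)(6 11 9))^(-1) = (1 4 10 2)(6 9 11)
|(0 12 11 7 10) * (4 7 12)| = |(0 4 7 10)(11 12)| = 4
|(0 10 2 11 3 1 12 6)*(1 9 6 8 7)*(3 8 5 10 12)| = |(0 12 5 10 2 11 8 7 1 3 9 6)| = 12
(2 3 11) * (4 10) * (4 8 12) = (2 3 11)(4 10 8 12) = [0, 1, 3, 11, 10, 5, 6, 7, 12, 9, 8, 2, 4]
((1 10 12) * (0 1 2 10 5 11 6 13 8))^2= (0 5 6 8 1 11 13)(2 12 10)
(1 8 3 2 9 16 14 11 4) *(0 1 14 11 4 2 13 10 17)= [1, 8, 9, 13, 14, 5, 6, 7, 3, 16, 17, 2, 12, 10, 4, 15, 11, 0]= (0 1 8 3 13 10 17)(2 9 16 11)(4 14)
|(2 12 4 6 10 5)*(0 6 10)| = 10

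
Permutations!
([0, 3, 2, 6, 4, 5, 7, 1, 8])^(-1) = [0, 7, 2, 1, 4, 5, 3, 6, 8]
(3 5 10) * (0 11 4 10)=(0 11 4 10 3 5)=[11, 1, 2, 5, 10, 0, 6, 7, 8, 9, 3, 4]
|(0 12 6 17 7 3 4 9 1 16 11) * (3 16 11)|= 11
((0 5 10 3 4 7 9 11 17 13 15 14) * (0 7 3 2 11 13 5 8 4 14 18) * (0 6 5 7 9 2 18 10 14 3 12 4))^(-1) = ((0 8)(2 11 17 7)(4 12)(5 14 9 13 15 10 18 6))^(-1) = (0 8)(2 7 17 11)(4 12)(5 6 18 10 15 13 9 14)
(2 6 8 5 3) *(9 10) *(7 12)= [0, 1, 6, 2, 4, 3, 8, 12, 5, 10, 9, 11, 7]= (2 6 8 5 3)(7 12)(9 10)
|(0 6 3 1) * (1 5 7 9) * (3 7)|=|(0 6 7 9 1)(3 5)|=10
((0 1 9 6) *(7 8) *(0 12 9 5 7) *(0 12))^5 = ((0 1 5 7 8 12 9 6))^5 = (0 12 5 6 8 1 9 7)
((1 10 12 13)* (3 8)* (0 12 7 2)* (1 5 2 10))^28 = (0 5 12 2 13)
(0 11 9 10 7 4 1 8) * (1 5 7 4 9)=(0 11 1 8)(4 5 7 9 10)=[11, 8, 2, 3, 5, 7, 6, 9, 0, 10, 4, 1]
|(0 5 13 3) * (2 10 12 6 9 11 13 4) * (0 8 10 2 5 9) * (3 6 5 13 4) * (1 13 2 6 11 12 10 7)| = |(0 9 12 5 3 8 7 1 13 11 4 2 6)| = 13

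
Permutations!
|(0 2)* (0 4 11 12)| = 5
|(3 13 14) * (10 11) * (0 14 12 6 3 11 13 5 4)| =|(0 14 11 10 13 12 6 3 5 4)| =10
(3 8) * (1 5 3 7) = (1 5 3 8 7) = [0, 5, 2, 8, 4, 3, 6, 1, 7]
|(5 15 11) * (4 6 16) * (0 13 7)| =|(0 13 7)(4 6 16)(5 15 11)| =3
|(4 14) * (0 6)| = |(0 6)(4 14)| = 2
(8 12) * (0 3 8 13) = (0 3 8 12 13) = [3, 1, 2, 8, 4, 5, 6, 7, 12, 9, 10, 11, 13, 0]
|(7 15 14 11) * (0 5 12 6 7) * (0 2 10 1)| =11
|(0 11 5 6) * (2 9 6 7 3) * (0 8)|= |(0 11 5 7 3 2 9 6 8)|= 9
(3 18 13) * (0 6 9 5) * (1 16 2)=(0 6 9 5)(1 16 2)(3 18 13)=[6, 16, 1, 18, 4, 0, 9, 7, 8, 5, 10, 11, 12, 3, 14, 15, 2, 17, 13]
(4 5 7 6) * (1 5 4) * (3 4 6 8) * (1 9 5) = (3 4 6 9 5 7 8) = [0, 1, 2, 4, 6, 7, 9, 8, 3, 5]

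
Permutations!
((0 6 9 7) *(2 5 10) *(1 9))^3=(10)(0 9 6 7 1)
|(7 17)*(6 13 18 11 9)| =|(6 13 18 11 9)(7 17)| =10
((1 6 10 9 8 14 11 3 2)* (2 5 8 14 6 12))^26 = (1 2 12)(3 8 10 14)(5 6 9 11)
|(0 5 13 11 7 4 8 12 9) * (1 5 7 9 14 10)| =12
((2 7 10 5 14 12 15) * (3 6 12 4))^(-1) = (2 15 12 6 3 4 14 5 10 7)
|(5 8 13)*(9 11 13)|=5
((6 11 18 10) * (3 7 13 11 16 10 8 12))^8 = (3 7 13 11 18 8 12)(6 10 16)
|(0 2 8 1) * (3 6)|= 4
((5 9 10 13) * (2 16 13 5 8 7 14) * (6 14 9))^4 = (2 7 6 13 10)(5 16 9 14 8) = ((2 16 13 8 7 9 10 5 6 14))^4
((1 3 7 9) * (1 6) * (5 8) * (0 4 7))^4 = ((0 4 7 9 6 1 3)(5 8))^4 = (0 6 4 1 7 3 9)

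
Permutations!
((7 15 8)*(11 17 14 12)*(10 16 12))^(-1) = (7 8 15)(10 14 17 11 12 16)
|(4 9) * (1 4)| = |(1 4 9)| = 3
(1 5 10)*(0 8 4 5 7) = (0 8 4 5 10 1 7) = [8, 7, 2, 3, 5, 10, 6, 0, 4, 9, 1]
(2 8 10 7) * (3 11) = (2 8 10 7)(3 11) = [0, 1, 8, 11, 4, 5, 6, 2, 10, 9, 7, 3]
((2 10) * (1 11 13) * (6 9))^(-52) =((1 11 13)(2 10)(6 9))^(-52) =(1 13 11)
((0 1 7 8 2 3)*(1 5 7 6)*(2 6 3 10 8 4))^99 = ((0 5 7 4 2 10 8 6 1 3))^99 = (0 3 1 6 8 10 2 4 7 5)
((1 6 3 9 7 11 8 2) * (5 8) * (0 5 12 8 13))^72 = (13)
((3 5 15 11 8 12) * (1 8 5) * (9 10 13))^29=((1 8 12 3)(5 15 11)(9 10 13))^29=(1 8 12 3)(5 11 15)(9 13 10)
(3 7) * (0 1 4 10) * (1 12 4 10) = (0 12 4 1 10)(3 7) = [12, 10, 2, 7, 1, 5, 6, 3, 8, 9, 0, 11, 4]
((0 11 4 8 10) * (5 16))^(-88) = (16)(0 4 10 11 8)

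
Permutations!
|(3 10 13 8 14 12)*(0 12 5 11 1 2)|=11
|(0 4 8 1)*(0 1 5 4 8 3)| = |(0 8 5 4 3)| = 5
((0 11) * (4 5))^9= (0 11)(4 5)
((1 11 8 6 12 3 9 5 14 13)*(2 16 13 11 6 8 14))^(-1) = ((1 6 12 3 9 5 2 16 13)(11 14))^(-1) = (1 13 16 2 5 9 3 12 6)(11 14)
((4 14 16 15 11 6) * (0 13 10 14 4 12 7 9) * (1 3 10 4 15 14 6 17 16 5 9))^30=((0 13 4 15 11 17 16 14 5 9)(1 3 10 6 12 7))^30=(17)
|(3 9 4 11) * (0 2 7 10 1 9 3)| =|(0 2 7 10 1 9 4 11)| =8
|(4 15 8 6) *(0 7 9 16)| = 4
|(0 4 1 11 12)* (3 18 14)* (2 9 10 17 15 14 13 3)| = 30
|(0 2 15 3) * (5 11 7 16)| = 4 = |(0 2 15 3)(5 11 7 16)|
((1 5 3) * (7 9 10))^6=((1 5 3)(7 9 10))^6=(10)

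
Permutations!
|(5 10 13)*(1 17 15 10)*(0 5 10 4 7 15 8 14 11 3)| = |(0 5 1 17 8 14 11 3)(4 7 15)(10 13)| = 24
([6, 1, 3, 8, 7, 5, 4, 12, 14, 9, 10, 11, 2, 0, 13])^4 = [12, 1, 13, 0, 3, 5, 2, 8, 6, 9, 10, 11, 14, 7, 4]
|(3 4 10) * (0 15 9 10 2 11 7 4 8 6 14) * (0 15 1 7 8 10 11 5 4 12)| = |(0 1 7 12)(2 5 4)(3 10)(6 14 15 9 11 8)| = 12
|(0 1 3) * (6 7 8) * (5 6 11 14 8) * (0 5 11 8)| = 8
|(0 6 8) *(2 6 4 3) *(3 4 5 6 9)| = 12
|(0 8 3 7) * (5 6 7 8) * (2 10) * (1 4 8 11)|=20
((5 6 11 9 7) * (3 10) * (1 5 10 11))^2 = ((1 5 6)(3 11 9 7 10))^2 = (1 6 5)(3 9 10 11 7)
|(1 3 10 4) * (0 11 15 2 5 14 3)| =10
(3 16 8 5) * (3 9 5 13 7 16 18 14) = (3 18 14)(5 9)(7 16 8 13) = [0, 1, 2, 18, 4, 9, 6, 16, 13, 5, 10, 11, 12, 7, 3, 15, 8, 17, 14]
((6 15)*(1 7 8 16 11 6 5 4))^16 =((1 7 8 16 11 6 15 5 4))^16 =(1 5 6 16 7 4 15 11 8)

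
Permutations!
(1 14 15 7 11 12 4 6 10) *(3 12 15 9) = (1 14 9 3 12 4 6 10)(7 11 15) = [0, 14, 2, 12, 6, 5, 10, 11, 8, 3, 1, 15, 4, 13, 9, 7]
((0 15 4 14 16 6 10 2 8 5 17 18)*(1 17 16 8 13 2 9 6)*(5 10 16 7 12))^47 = (0 18 17 1 16 6 9 10 8 14 4 15)(2 13)(5 12 7)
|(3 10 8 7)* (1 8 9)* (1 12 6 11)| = 9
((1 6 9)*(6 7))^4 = ((1 7 6 9))^4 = (9)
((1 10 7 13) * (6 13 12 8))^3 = ((1 10 7 12 8 6 13))^3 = (1 12 13 7 6 10 8)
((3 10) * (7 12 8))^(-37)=((3 10)(7 12 8))^(-37)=(3 10)(7 8 12)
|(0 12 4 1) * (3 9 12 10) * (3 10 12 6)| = 12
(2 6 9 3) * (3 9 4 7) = (9)(2 6 4 7 3) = [0, 1, 6, 2, 7, 5, 4, 3, 8, 9]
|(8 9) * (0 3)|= 2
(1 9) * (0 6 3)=[6, 9, 2, 0, 4, 5, 3, 7, 8, 1]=(0 6 3)(1 9)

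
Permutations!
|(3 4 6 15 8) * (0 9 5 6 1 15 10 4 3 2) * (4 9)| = |(0 4 1 15 8 2)(5 6 10 9)| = 12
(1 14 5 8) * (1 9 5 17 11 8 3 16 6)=(1 14 17 11 8 9 5 3 16 6)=[0, 14, 2, 16, 4, 3, 1, 7, 9, 5, 10, 8, 12, 13, 17, 15, 6, 11]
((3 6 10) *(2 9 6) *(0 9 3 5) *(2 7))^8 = ((0 9 6 10 5)(2 3 7))^8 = (0 10 9 5 6)(2 7 3)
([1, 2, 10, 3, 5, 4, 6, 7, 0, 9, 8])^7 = (0 2 8 1 10)(4 5)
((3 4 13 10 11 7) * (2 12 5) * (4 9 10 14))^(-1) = ((2 12 5)(3 9 10 11 7)(4 13 14))^(-1) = (2 5 12)(3 7 11 10 9)(4 14 13)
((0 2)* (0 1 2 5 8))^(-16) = (0 8 5) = ((0 5 8)(1 2))^(-16)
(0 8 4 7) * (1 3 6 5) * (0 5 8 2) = (0 2)(1 3 6 8 4 7 5) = [2, 3, 0, 6, 7, 1, 8, 5, 4]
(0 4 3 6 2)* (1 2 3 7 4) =(0 1 2)(3 6)(4 7) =[1, 2, 0, 6, 7, 5, 3, 4]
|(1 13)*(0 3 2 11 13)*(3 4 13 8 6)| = 20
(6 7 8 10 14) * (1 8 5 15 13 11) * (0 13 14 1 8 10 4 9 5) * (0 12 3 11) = (0 13)(1 10)(3 11 8 4 9 5 15 14 6 7 12) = [13, 10, 2, 11, 9, 15, 7, 12, 4, 5, 1, 8, 3, 0, 6, 14]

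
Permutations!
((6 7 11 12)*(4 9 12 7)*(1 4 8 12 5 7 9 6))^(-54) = ((1 4 6 8 12)(5 7 11 9))^(-54) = (1 4 6 8 12)(5 11)(7 9)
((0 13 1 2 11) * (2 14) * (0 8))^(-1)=((0 13 1 14 2 11 8))^(-1)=(0 8 11 2 14 1 13)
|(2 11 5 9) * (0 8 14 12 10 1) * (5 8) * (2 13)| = 11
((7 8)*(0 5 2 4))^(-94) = (8)(0 2)(4 5) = ((0 5 2 4)(7 8))^(-94)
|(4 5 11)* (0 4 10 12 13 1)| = 8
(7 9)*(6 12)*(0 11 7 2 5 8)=(0 11 7 9 2 5 8)(6 12)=[11, 1, 5, 3, 4, 8, 12, 9, 0, 2, 10, 7, 6]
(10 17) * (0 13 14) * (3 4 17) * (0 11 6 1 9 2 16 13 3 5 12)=(0 3 4 17 10 5 12)(1 9 2 16 13 14 11 6)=[3, 9, 16, 4, 17, 12, 1, 7, 8, 2, 5, 6, 0, 14, 11, 15, 13, 10]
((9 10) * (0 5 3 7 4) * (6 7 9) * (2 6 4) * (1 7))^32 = ((0 5 3 9 10 4)(1 7 2 6))^32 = (0 3 10)(4 5 9)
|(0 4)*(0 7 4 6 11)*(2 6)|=4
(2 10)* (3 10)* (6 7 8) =(2 3 10)(6 7 8) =[0, 1, 3, 10, 4, 5, 7, 8, 6, 9, 2]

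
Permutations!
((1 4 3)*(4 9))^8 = (9)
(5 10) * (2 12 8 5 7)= [0, 1, 12, 3, 4, 10, 6, 2, 5, 9, 7, 11, 8]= (2 12 8 5 10 7)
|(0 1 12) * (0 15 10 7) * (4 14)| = 6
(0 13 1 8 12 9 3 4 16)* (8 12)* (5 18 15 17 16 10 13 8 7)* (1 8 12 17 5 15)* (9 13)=(0 12 13 8 7 15 5 18 1 17 16)(3 4 10 9)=[12, 17, 2, 4, 10, 18, 6, 15, 7, 3, 9, 11, 13, 8, 14, 5, 0, 16, 1]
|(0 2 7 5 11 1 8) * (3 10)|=14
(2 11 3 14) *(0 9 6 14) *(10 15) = (0 9 6 14 2 11 3)(10 15) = [9, 1, 11, 0, 4, 5, 14, 7, 8, 6, 15, 3, 12, 13, 2, 10]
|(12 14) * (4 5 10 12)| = 5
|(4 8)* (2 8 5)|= |(2 8 4 5)|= 4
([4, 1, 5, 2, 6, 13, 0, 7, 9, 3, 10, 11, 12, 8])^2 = [6, 1, 13, 5, 0, 8, 4, 7, 3, 2, 10, 11, 12, 9]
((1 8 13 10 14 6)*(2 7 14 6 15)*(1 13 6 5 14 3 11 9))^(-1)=(1 9 11 3 7 2 15 14 5 10 13 6 8)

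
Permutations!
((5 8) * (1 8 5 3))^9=(8)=((1 8 3))^9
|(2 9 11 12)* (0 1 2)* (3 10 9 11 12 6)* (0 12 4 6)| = |(12)(0 1 2 11)(3 10 9 4 6)| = 20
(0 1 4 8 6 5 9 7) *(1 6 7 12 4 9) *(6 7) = [7, 9, 2, 3, 8, 1, 5, 0, 6, 12, 10, 11, 4] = (0 7)(1 9 12 4 8 6 5)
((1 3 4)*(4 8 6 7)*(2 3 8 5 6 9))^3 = (1 2 6)(3 7 8)(4 9 5) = ((1 8 9 2 3 5 6 7 4))^3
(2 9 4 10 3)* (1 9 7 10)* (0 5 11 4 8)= [5, 9, 7, 2, 1, 11, 6, 10, 0, 8, 3, 4]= (0 5 11 4 1 9 8)(2 7 10 3)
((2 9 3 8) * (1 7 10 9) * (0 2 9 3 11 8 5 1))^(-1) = (0 2)(1 5 3 10 7)(8 11 9)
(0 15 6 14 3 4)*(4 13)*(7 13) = (0 15 6 14 3 7 13 4) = [15, 1, 2, 7, 0, 5, 14, 13, 8, 9, 10, 11, 12, 4, 3, 6]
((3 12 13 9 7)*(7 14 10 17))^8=((3 12 13 9 14 10 17 7))^8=(17)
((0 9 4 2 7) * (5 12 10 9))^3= ((0 5 12 10 9 4 2 7))^3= (0 10 2 5 9 7 12 4)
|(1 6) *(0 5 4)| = 6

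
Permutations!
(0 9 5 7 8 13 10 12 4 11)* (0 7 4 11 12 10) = (0 9 5 4 12 11 7 8 13) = [9, 1, 2, 3, 12, 4, 6, 8, 13, 5, 10, 7, 11, 0]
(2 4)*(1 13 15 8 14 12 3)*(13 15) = (1 15 8 14 12 3)(2 4) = [0, 15, 4, 1, 2, 5, 6, 7, 14, 9, 10, 11, 3, 13, 12, 8]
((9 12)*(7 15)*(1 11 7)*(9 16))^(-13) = (1 15 7 11)(9 16 12)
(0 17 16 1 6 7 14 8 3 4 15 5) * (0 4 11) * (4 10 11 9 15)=(0 17 16 1 6 7 14 8 3 9 15 5 10 11)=[17, 6, 2, 9, 4, 10, 7, 14, 3, 15, 11, 0, 12, 13, 8, 5, 1, 16]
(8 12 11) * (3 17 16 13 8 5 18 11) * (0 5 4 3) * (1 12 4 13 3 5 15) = (0 15 1 12)(3 17 16)(4 5 18 11 13 8) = [15, 12, 2, 17, 5, 18, 6, 7, 4, 9, 10, 13, 0, 8, 14, 1, 3, 16, 11]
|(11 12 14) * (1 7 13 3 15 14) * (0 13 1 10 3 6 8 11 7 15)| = |(0 13 6 8 11 12 10 3)(1 15 14 7)| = 8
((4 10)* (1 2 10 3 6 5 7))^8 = (10)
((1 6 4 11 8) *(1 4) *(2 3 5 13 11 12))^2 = (2 5 11 4)(3 13 8 12)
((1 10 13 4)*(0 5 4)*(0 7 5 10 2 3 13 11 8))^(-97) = ((0 10 11 8)(1 2 3 13 7 5 4))^(-97) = (0 8 11 10)(1 2 3 13 7 5 4)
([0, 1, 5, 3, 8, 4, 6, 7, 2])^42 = [0, 1, 4, 3, 2, 8, 6, 7, 5]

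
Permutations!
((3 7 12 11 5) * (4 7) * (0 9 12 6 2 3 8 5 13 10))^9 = ((0 9 12 11 13 10)(2 3 4 7 6)(5 8))^9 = (0 11)(2 6 7 4 3)(5 8)(9 13)(10 12)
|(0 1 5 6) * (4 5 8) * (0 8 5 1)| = |(1 5 6 8 4)| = 5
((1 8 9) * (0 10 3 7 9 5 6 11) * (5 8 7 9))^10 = (0 10 3 9 1 7 5 6 11)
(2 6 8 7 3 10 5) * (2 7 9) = (2 6 8 9)(3 10 5 7) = [0, 1, 6, 10, 4, 7, 8, 3, 9, 2, 5]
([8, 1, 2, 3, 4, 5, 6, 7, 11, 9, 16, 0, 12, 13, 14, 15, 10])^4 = (16)(0 8 11)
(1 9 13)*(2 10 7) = (1 9 13)(2 10 7) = [0, 9, 10, 3, 4, 5, 6, 2, 8, 13, 7, 11, 12, 1]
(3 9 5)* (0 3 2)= (0 3 9 5 2)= [3, 1, 0, 9, 4, 2, 6, 7, 8, 5]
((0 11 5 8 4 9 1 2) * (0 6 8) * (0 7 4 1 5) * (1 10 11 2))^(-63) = (0 8)(2 10)(4 9 5 7)(6 11)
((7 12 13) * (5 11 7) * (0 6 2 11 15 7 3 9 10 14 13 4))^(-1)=(0 4 12 7 15 5 13 14 10 9 3 11 2 6)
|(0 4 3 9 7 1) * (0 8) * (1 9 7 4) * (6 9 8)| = |(0 1 6 9 4 3 7 8)| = 8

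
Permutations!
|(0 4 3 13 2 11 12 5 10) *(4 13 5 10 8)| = 12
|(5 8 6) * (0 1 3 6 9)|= |(0 1 3 6 5 8 9)|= 7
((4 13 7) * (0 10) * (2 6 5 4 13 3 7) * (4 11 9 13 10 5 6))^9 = (0 10 7 3 4 2 13 9 11 5)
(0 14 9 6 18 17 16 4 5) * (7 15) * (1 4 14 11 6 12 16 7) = (0 11 6 18 17 7 15 1 4 5)(9 12 16 14) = [11, 4, 2, 3, 5, 0, 18, 15, 8, 12, 10, 6, 16, 13, 9, 1, 14, 7, 17]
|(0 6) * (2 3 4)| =6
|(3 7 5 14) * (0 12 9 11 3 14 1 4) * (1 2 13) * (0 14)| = |(0 12 9 11 3 7 5 2 13 1 4 14)| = 12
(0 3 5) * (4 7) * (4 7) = (7)(0 3 5) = [3, 1, 2, 5, 4, 0, 6, 7]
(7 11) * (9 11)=(7 9 11)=[0, 1, 2, 3, 4, 5, 6, 9, 8, 11, 10, 7]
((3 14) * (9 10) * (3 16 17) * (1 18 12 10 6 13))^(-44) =((1 18 12 10 9 6 13)(3 14 16 17))^(-44) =(1 6 10 18 13 9 12)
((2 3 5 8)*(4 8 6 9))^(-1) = (2 8 4 9 6 5 3) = ((2 3 5 6 9 4 8))^(-1)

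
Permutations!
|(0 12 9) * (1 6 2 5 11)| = |(0 12 9)(1 6 2 5 11)| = 15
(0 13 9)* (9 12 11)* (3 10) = (0 13 12 11 9)(3 10) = [13, 1, 2, 10, 4, 5, 6, 7, 8, 0, 3, 9, 11, 12]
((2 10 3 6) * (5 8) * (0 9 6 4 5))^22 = (0 10 8 2 5 6 4 9 3)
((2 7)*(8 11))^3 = (2 7)(8 11)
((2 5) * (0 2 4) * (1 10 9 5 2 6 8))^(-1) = ((0 6 8 1 10 9 5 4))^(-1) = (0 4 5 9 10 1 8 6)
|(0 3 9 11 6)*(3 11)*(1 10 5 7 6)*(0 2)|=|(0 11 1 10 5 7 6 2)(3 9)|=8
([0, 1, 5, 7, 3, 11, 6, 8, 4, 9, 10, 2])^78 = [0, 1, 2, 8, 7, 5, 6, 4, 3, 9, 10, 11]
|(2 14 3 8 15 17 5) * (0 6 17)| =9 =|(0 6 17 5 2 14 3 8 15)|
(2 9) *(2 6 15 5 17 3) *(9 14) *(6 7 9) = (2 14 6 15 5 17 3)(7 9) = [0, 1, 14, 2, 4, 17, 15, 9, 8, 7, 10, 11, 12, 13, 6, 5, 16, 3]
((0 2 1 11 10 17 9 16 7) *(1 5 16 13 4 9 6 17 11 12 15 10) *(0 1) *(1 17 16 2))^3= ((0 1 12 15 10 11)(2 5)(4 9 13)(6 16 7 17))^3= (0 15)(1 10)(2 5)(6 17 7 16)(11 12)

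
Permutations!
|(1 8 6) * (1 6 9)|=3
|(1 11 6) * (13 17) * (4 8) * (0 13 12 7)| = 30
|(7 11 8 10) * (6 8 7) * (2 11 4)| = |(2 11 7 4)(6 8 10)| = 12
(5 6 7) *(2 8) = (2 8)(5 6 7) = [0, 1, 8, 3, 4, 6, 7, 5, 2]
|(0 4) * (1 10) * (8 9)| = 2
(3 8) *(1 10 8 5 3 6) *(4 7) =(1 10 8 6)(3 5)(4 7) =[0, 10, 2, 5, 7, 3, 1, 4, 6, 9, 8]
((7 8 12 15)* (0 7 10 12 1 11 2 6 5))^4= (0 11)(1 5)(2 7)(6 8)(10 12 15)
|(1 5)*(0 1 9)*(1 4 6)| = 6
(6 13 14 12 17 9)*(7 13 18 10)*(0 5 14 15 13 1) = [5, 0, 2, 3, 4, 14, 18, 1, 8, 6, 7, 11, 17, 15, 12, 13, 16, 9, 10] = (0 5 14 12 17 9 6 18 10 7 1)(13 15)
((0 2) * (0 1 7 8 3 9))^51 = (0 1 8 9 2 7 3)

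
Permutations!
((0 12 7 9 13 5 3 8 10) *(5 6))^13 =((0 12 7 9 13 6 5 3 8 10))^13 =(0 9 5 10 7 6 8 12 13 3)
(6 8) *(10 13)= (6 8)(10 13)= [0, 1, 2, 3, 4, 5, 8, 7, 6, 9, 13, 11, 12, 10]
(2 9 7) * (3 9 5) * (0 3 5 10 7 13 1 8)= (0 3 9 13 1 8)(2 10 7)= [3, 8, 10, 9, 4, 5, 6, 2, 0, 13, 7, 11, 12, 1]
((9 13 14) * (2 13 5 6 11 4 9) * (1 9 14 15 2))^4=(1 11 9 4 5 14 6)(2 13 15)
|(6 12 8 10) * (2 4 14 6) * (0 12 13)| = |(0 12 8 10 2 4 14 6 13)| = 9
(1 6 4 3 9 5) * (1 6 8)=(1 8)(3 9 5 6 4)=[0, 8, 2, 9, 3, 6, 4, 7, 1, 5]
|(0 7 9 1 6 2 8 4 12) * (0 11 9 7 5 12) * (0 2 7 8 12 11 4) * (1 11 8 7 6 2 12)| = 6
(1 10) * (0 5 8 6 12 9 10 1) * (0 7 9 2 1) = (0 5 8 6 12 2 1)(7 9 10) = [5, 0, 1, 3, 4, 8, 12, 9, 6, 10, 7, 11, 2]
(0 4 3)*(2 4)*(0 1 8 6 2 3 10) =(0 3 1 8 6 2 4 10) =[3, 8, 4, 1, 10, 5, 2, 7, 6, 9, 0]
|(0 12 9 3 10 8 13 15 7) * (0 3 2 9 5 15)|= 18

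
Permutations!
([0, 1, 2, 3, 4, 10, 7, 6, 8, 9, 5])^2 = (10)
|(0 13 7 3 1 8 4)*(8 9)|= |(0 13 7 3 1 9 8 4)|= 8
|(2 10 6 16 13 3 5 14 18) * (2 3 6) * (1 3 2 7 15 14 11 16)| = |(1 3 5 11 16 13 6)(2 10 7 15 14 18)| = 42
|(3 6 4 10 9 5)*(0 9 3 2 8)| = |(0 9 5 2 8)(3 6 4 10)| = 20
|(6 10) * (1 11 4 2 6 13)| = 7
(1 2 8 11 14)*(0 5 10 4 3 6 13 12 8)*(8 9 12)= (0 5 10 4 3 6 13 8 11 14 1 2)(9 12)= [5, 2, 0, 6, 3, 10, 13, 7, 11, 12, 4, 14, 9, 8, 1]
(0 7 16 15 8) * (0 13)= [7, 1, 2, 3, 4, 5, 6, 16, 13, 9, 10, 11, 12, 0, 14, 8, 15]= (0 7 16 15 8 13)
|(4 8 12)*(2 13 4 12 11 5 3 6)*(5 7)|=9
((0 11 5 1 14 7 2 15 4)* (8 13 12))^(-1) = ((0 11 5 1 14 7 2 15 4)(8 13 12))^(-1) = (0 4 15 2 7 14 1 5 11)(8 12 13)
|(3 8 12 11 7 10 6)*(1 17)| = |(1 17)(3 8 12 11 7 10 6)| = 14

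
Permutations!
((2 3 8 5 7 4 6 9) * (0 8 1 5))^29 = (0 8)(1 9 7 3 6 5 2 4)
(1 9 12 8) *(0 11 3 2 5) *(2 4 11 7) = (0 7 2 5)(1 9 12 8)(3 4 11) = [7, 9, 5, 4, 11, 0, 6, 2, 1, 12, 10, 3, 8]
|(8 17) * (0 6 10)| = 6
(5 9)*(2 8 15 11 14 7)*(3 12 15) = (2 8 3 12 15 11 14 7)(5 9) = [0, 1, 8, 12, 4, 9, 6, 2, 3, 5, 10, 14, 15, 13, 7, 11]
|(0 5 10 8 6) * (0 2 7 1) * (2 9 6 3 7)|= |(0 5 10 8 3 7 1)(6 9)|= 14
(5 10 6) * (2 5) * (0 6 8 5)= (0 6 2)(5 10 8)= [6, 1, 0, 3, 4, 10, 2, 7, 5, 9, 8]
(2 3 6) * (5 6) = (2 3 5 6) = [0, 1, 3, 5, 4, 6, 2]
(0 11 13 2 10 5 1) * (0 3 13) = (0 11)(1 3 13 2 10 5) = [11, 3, 10, 13, 4, 1, 6, 7, 8, 9, 5, 0, 12, 2]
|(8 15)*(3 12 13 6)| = |(3 12 13 6)(8 15)| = 4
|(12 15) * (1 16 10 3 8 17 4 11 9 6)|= 10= |(1 16 10 3 8 17 4 11 9 6)(12 15)|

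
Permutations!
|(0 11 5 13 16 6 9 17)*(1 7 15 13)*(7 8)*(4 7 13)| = |(0 11 5 1 8 13 16 6 9 17)(4 7 15)| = 30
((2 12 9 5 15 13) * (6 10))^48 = (15)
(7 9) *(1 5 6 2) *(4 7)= (1 5 6 2)(4 7 9)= [0, 5, 1, 3, 7, 6, 2, 9, 8, 4]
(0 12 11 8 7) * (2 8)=[12, 1, 8, 3, 4, 5, 6, 0, 7, 9, 10, 2, 11]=(0 12 11 2 8 7)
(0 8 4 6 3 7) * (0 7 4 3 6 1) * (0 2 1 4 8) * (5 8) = (1 2)(3 5 8) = [0, 2, 1, 5, 4, 8, 6, 7, 3]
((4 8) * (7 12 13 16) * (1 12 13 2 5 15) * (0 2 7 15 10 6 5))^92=((0 2)(1 12 7 13 16 15)(4 8)(5 10 6))^92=(1 7 16)(5 6 10)(12 13 15)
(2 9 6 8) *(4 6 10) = (2 9 10 4 6 8) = [0, 1, 9, 3, 6, 5, 8, 7, 2, 10, 4]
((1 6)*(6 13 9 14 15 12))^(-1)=(1 6 12 15 14 9 13)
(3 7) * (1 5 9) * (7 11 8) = (1 5 9)(3 11 8 7) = [0, 5, 2, 11, 4, 9, 6, 3, 7, 1, 10, 8]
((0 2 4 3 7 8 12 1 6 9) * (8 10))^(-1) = ((0 2 4 3 7 10 8 12 1 6 9))^(-1) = (0 9 6 1 12 8 10 7 3 4 2)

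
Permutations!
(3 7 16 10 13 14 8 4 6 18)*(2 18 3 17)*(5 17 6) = (2 18 6 3 7 16 10 13 14 8 4 5 17) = [0, 1, 18, 7, 5, 17, 3, 16, 4, 9, 13, 11, 12, 14, 8, 15, 10, 2, 6]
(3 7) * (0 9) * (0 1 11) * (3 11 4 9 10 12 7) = (0 10 12 7 11)(1 4 9) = [10, 4, 2, 3, 9, 5, 6, 11, 8, 1, 12, 0, 7]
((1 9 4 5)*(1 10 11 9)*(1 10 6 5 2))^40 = (1 4 11)(2 9 10)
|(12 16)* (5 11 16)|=|(5 11 16 12)|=4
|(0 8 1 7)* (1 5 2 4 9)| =|(0 8 5 2 4 9 1 7)| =8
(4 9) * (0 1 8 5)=(0 1 8 5)(4 9)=[1, 8, 2, 3, 9, 0, 6, 7, 5, 4]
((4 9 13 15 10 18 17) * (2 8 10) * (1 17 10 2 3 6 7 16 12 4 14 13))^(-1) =((1 17 14 13 15 3 6 7 16 12 4 9)(2 8)(10 18))^(-1) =(1 9 4 12 16 7 6 3 15 13 14 17)(2 8)(10 18)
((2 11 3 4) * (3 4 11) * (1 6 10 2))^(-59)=(1 3 6 11 10 4 2)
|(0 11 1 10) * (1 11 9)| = |(11)(0 9 1 10)| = 4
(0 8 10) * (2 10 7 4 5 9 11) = (0 8 7 4 5 9 11 2 10) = [8, 1, 10, 3, 5, 9, 6, 4, 7, 11, 0, 2]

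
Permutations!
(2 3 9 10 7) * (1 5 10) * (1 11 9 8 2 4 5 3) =(1 3 8 2)(4 5 10 7)(9 11) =[0, 3, 1, 8, 5, 10, 6, 4, 2, 11, 7, 9]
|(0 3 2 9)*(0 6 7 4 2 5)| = 15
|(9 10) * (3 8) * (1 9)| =6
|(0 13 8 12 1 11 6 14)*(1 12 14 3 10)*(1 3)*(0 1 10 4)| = 10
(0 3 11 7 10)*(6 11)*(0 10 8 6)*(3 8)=(0 8 6 11 7 3)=[8, 1, 2, 0, 4, 5, 11, 3, 6, 9, 10, 7]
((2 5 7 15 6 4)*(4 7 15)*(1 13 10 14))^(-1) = (1 14 10 13)(2 4 7 6 15 5)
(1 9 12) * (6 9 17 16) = (1 17 16 6 9 12) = [0, 17, 2, 3, 4, 5, 9, 7, 8, 12, 10, 11, 1, 13, 14, 15, 6, 16]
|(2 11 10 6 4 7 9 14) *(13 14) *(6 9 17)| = 12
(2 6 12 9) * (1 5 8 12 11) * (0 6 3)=(0 6 11 1 5 8 12 9 2 3)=[6, 5, 3, 0, 4, 8, 11, 7, 12, 2, 10, 1, 9]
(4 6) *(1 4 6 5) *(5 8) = (1 4 8 5) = [0, 4, 2, 3, 8, 1, 6, 7, 5]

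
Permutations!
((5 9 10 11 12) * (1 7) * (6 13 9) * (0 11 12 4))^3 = ((0 11 4)(1 7)(5 6 13 9 10 12))^3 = (1 7)(5 9)(6 10)(12 13)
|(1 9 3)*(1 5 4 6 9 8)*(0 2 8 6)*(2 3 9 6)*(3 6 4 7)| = |(9)(0 6 4)(1 2 8)(3 5 7)| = 3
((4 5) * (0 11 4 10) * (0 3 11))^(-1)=(3 10 5 4 11)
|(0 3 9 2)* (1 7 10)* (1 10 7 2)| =5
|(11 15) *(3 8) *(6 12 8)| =4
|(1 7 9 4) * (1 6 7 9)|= |(1 9 4 6 7)|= 5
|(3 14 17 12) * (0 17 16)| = 6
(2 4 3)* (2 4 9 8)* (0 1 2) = [1, 2, 9, 4, 3, 5, 6, 7, 0, 8] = (0 1 2 9 8)(3 4)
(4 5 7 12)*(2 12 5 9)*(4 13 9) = [0, 1, 12, 3, 4, 7, 6, 5, 8, 2, 10, 11, 13, 9] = (2 12 13 9)(5 7)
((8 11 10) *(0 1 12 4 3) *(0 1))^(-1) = ((1 12 4 3)(8 11 10))^(-1) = (1 3 4 12)(8 10 11)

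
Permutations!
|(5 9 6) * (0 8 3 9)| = 6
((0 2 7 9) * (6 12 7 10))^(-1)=((0 2 10 6 12 7 9))^(-1)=(0 9 7 12 6 10 2)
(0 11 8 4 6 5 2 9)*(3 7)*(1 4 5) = (0 11 8 5 2 9)(1 4 6)(3 7) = [11, 4, 9, 7, 6, 2, 1, 3, 5, 0, 10, 8]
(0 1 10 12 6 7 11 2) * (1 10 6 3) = (0 10 12 3 1 6 7 11 2) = [10, 6, 0, 1, 4, 5, 7, 11, 8, 9, 12, 2, 3]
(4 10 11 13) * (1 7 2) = (1 7 2)(4 10 11 13) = [0, 7, 1, 3, 10, 5, 6, 2, 8, 9, 11, 13, 12, 4]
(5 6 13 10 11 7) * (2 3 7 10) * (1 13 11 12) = (1 13 2 3 7 5 6 11 10 12) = [0, 13, 3, 7, 4, 6, 11, 5, 8, 9, 12, 10, 1, 2]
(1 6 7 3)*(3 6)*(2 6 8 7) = (1 3)(2 6)(7 8) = [0, 3, 6, 1, 4, 5, 2, 8, 7]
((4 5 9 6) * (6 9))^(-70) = (9)(4 6 5)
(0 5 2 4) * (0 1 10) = (0 5 2 4 1 10) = [5, 10, 4, 3, 1, 2, 6, 7, 8, 9, 0]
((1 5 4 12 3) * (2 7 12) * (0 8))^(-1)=(0 8)(1 3 12 7 2 4 5)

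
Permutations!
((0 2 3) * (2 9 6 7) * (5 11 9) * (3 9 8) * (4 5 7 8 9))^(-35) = (0 11)(2 6)(3 5)(4 8)(7 9)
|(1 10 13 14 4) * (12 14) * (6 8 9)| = 6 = |(1 10 13 12 14 4)(6 8 9)|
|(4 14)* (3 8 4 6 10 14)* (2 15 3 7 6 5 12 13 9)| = |(2 15 3 8 4 7 6 10 14 5 12 13 9)| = 13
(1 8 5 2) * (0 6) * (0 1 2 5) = [6, 8, 2, 3, 4, 5, 1, 7, 0] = (0 6 1 8)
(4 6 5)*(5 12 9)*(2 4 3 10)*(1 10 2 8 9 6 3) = (1 10 8 9 5)(2 4 3)(6 12) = [0, 10, 4, 2, 3, 1, 12, 7, 9, 5, 8, 11, 6]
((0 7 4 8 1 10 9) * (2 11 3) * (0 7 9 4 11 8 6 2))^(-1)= (0 3 11 7 9)(1 8 2 6 4 10)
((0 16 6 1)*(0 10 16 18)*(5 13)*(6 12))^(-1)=((0 18)(1 10 16 12 6)(5 13))^(-1)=(0 18)(1 6 12 16 10)(5 13)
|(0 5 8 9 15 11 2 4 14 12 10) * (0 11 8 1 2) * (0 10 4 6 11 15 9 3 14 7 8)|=|(0 5 1 2 6 11 10 15)(3 14 12 4 7 8)|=24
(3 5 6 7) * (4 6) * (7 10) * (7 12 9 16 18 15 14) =(3 5 4 6 10 12 9 16 18 15 14 7) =[0, 1, 2, 5, 6, 4, 10, 3, 8, 16, 12, 11, 9, 13, 7, 14, 18, 17, 15]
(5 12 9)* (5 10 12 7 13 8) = (5 7 13 8)(9 10 12) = [0, 1, 2, 3, 4, 7, 6, 13, 5, 10, 12, 11, 9, 8]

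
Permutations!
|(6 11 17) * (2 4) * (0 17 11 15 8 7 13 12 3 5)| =|(0 17 6 15 8 7 13 12 3 5)(2 4)| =10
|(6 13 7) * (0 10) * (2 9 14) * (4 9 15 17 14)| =|(0 10)(2 15 17 14)(4 9)(6 13 7)| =12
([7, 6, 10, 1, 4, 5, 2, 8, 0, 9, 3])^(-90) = [0, 1, 2, 3, 4, 5, 6, 7, 8, 9, 10]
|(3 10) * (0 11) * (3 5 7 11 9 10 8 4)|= 6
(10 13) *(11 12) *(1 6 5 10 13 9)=(13)(1 6 5 10 9)(11 12)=[0, 6, 2, 3, 4, 10, 5, 7, 8, 1, 9, 12, 11, 13]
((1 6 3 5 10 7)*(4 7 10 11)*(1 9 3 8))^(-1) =(1 8 6)(3 9 7 4 11 5)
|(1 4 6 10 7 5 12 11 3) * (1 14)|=10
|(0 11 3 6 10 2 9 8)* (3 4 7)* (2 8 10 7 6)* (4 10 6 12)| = |(0 11 10 8)(2 9 6 7 3)(4 12)| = 20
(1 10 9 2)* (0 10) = (0 10 9 2 1) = [10, 0, 1, 3, 4, 5, 6, 7, 8, 2, 9]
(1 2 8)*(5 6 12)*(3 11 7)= (1 2 8)(3 11 7)(5 6 12)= [0, 2, 8, 11, 4, 6, 12, 3, 1, 9, 10, 7, 5]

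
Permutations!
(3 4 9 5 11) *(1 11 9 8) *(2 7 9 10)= (1 11 3 4 8)(2 7 9 5 10)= [0, 11, 7, 4, 8, 10, 6, 9, 1, 5, 2, 3]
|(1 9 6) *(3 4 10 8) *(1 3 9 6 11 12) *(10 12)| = 20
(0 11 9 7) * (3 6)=(0 11 9 7)(3 6)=[11, 1, 2, 6, 4, 5, 3, 0, 8, 7, 10, 9]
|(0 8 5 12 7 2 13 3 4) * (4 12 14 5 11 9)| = 10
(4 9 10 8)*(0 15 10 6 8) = (0 15 10)(4 9 6 8) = [15, 1, 2, 3, 9, 5, 8, 7, 4, 6, 0, 11, 12, 13, 14, 10]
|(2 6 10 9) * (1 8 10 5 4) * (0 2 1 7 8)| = 10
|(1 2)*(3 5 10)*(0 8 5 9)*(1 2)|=6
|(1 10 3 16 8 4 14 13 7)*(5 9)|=|(1 10 3 16 8 4 14 13 7)(5 9)|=18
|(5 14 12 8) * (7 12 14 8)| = |(14)(5 8)(7 12)| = 2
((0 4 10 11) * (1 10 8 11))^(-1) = ((0 4 8 11)(1 10))^(-1) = (0 11 8 4)(1 10)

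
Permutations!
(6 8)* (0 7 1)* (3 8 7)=(0 3 8 6 7 1)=[3, 0, 2, 8, 4, 5, 7, 1, 6]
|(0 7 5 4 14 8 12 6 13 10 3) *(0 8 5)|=|(0 7)(3 8 12 6 13 10)(4 14 5)|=6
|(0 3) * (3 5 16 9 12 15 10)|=|(0 5 16 9 12 15 10 3)|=8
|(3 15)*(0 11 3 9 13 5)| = |(0 11 3 15 9 13 5)| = 7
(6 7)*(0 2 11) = [2, 1, 11, 3, 4, 5, 7, 6, 8, 9, 10, 0] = (0 2 11)(6 7)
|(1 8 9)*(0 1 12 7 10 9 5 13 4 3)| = 28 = |(0 1 8 5 13 4 3)(7 10 9 12)|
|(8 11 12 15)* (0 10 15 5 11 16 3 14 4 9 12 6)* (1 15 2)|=15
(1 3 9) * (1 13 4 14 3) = [0, 1, 2, 9, 14, 5, 6, 7, 8, 13, 10, 11, 12, 4, 3] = (3 9 13 4 14)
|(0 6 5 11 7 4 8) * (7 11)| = |(11)(0 6 5 7 4 8)| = 6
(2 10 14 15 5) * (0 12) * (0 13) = (0 12 13)(2 10 14 15 5) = [12, 1, 10, 3, 4, 2, 6, 7, 8, 9, 14, 11, 13, 0, 15, 5]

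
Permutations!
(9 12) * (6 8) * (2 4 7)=[0, 1, 4, 3, 7, 5, 8, 2, 6, 12, 10, 11, 9]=(2 4 7)(6 8)(9 12)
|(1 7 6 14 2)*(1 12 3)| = 7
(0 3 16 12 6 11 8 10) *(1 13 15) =[3, 13, 2, 16, 4, 5, 11, 7, 10, 9, 0, 8, 6, 15, 14, 1, 12] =(0 3 16 12 6 11 8 10)(1 13 15)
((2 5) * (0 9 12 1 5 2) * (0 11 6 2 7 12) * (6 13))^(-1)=((0 9)(1 5 11 13 6 2 7 12))^(-1)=(0 9)(1 12 7 2 6 13 11 5)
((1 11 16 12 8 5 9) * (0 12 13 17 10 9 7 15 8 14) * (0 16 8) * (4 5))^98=((0 12 14 16 13 17 10 9 1 11 8 4 5 7 15))^98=(0 1 12 11 14 8 16 4 13 5 17 7 10 15 9)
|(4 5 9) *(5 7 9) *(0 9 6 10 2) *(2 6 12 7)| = 4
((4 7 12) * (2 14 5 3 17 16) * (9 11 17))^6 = (2 17 9 5)(3 14 16 11)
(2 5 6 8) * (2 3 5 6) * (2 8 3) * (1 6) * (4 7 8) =(1 6 3 5 4 7 8 2) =[0, 6, 1, 5, 7, 4, 3, 8, 2]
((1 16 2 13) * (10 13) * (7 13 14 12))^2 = ((1 16 2 10 14 12 7 13))^2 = (1 2 14 7)(10 12 13 16)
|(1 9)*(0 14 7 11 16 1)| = 7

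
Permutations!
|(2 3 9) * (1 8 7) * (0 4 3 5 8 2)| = 20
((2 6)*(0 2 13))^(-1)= (0 13 6 2)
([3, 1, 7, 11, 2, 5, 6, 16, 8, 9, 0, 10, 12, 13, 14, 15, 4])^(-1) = [10, 1, 4, 0, 16, 5, 6, 2, 8, 9, 11, 3, 12, 13, 14, 15, 7]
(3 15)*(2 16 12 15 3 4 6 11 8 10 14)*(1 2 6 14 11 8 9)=(1 2 16 12 15 4 14 6 8 10 11 9)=[0, 2, 16, 3, 14, 5, 8, 7, 10, 1, 11, 9, 15, 13, 6, 4, 12]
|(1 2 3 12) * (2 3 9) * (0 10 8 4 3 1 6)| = 14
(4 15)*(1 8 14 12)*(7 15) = (1 8 14 12)(4 7 15) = [0, 8, 2, 3, 7, 5, 6, 15, 14, 9, 10, 11, 1, 13, 12, 4]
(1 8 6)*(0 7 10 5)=[7, 8, 2, 3, 4, 0, 1, 10, 6, 9, 5]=(0 7 10 5)(1 8 6)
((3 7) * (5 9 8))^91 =((3 7)(5 9 8))^91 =(3 7)(5 9 8)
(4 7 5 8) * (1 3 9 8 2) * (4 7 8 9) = [0, 3, 1, 4, 8, 2, 6, 5, 7, 9] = (9)(1 3 4 8 7 5 2)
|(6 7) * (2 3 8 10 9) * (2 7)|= 7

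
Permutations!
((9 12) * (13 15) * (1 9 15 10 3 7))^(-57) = ((1 9 12 15 13 10 3 7))^(-57) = (1 7 3 10 13 15 12 9)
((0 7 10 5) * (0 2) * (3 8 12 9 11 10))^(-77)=(0 8 11 2 3 9 5 7 12 10)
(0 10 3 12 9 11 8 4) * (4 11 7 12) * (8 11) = [10, 1, 2, 4, 0, 5, 6, 12, 8, 7, 3, 11, 9] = (0 10 3 4)(7 12 9)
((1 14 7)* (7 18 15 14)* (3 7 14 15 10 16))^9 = ((1 14 18 10 16 3 7))^9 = (1 18 16 7 14 10 3)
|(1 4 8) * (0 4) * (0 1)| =3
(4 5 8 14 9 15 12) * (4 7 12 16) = (4 5 8 14 9 15 16)(7 12) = [0, 1, 2, 3, 5, 8, 6, 12, 14, 15, 10, 11, 7, 13, 9, 16, 4]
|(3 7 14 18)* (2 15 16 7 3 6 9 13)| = |(2 15 16 7 14 18 6 9 13)| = 9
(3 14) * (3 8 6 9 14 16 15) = (3 16 15)(6 9 14 8) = [0, 1, 2, 16, 4, 5, 9, 7, 6, 14, 10, 11, 12, 13, 8, 3, 15]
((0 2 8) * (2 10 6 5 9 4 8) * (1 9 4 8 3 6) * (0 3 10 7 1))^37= ((0 7 1 9 8 3 6 5 4 10))^37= (0 5 8 7 4 3 1 10 6 9)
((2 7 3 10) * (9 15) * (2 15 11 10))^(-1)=(2 3 7)(9 15 10 11)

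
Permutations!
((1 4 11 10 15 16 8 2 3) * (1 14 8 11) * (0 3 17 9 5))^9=((0 3 14 8 2 17 9 5)(1 4)(10 15 16 11))^9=(0 3 14 8 2 17 9 5)(1 4)(10 15 16 11)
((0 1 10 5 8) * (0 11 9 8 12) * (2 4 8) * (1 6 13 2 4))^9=(0 6 13 2 1 10 5 12)(4 8 11 9)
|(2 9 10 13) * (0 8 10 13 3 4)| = 15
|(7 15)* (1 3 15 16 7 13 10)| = 10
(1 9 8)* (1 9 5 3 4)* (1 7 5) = [0, 1, 2, 4, 7, 3, 6, 5, 9, 8] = (3 4 7 5)(8 9)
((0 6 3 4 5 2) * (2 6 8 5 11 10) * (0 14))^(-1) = (0 14 2 10 11 4 3 6 5 8)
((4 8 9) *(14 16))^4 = (16)(4 8 9)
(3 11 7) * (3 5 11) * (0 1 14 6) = (0 1 14 6)(5 11 7) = [1, 14, 2, 3, 4, 11, 0, 5, 8, 9, 10, 7, 12, 13, 6]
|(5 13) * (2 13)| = 3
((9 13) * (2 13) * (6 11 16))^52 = (2 13 9)(6 11 16)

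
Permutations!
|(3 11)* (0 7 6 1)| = 4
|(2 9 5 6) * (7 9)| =|(2 7 9 5 6)| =5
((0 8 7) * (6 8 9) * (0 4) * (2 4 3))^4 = ((0 9 6 8 7 3 2 4))^4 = (0 7)(2 6)(3 9)(4 8)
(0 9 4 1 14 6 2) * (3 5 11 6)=(0 9 4 1 14 3 5 11 6 2)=[9, 14, 0, 5, 1, 11, 2, 7, 8, 4, 10, 6, 12, 13, 3]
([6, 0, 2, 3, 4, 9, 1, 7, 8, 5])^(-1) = [1, 6, 2, 3, 4, 9, 0, 7, 8, 5]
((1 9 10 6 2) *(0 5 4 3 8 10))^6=(0 6 4 1 8)(2 3 9 10 5)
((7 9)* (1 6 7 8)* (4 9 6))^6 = ((1 4 9 8)(6 7))^6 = (1 9)(4 8)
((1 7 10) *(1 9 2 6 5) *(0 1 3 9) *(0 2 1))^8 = (10)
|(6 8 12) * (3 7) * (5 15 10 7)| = |(3 5 15 10 7)(6 8 12)| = 15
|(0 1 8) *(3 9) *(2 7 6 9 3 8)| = 7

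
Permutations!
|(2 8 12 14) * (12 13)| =5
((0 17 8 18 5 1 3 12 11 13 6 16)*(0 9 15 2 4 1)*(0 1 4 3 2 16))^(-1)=((0 17 8 18 5 1 2 3 12 11 13 6)(9 15 16))^(-1)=(0 6 13 11 12 3 2 1 5 18 8 17)(9 16 15)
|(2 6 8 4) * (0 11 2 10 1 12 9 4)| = |(0 11 2 6 8)(1 12 9 4 10)| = 5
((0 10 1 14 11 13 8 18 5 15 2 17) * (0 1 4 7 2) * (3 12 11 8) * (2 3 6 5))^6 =(18)(0 11 10 13 4 6 7 5 3 15 12)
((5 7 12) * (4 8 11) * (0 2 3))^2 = ((0 2 3)(4 8 11)(5 7 12))^2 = (0 3 2)(4 11 8)(5 12 7)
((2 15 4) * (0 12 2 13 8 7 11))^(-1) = ((0 12 2 15 4 13 8 7 11))^(-1) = (0 11 7 8 13 4 15 2 12)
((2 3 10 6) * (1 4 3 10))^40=(1 4 3)(2 10 6)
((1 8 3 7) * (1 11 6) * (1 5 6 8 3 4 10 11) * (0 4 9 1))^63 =(11)(5 6)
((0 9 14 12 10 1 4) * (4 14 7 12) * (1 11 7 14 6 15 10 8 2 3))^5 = ((0 9 14 4)(1 6 15 10 11 7 12 8 2 3))^5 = (0 9 14 4)(1 7)(2 10)(3 11)(6 12)(8 15)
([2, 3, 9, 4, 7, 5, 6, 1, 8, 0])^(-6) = [0, 4, 2, 7, 1, 5, 6, 3, 8, 9]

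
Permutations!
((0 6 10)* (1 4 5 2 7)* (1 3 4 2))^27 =((0 6 10)(1 2 7 3 4 5))^27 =(10)(1 3)(2 4)(5 7)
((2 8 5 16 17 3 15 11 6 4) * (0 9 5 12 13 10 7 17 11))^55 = ((0 9 5 16 11 6 4 2 8 12 13 10 7 17 3 15))^55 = (0 2 3 6 7 16 13 9 8 15 4 17 11 10 5 12)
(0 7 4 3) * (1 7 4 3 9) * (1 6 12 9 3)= (0 4 3)(1 7)(6 12 9)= [4, 7, 2, 0, 3, 5, 12, 1, 8, 6, 10, 11, 9]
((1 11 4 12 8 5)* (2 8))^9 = (1 4 2 5 11 12 8)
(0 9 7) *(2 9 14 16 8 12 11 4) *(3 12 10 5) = (0 14 16 8 10 5 3 12 11 4 2 9 7) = [14, 1, 9, 12, 2, 3, 6, 0, 10, 7, 5, 4, 11, 13, 16, 15, 8]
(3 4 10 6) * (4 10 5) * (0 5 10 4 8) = (0 5 8)(3 4 10 6) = [5, 1, 2, 4, 10, 8, 3, 7, 0, 9, 6]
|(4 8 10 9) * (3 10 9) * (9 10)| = |(3 9 4 8 10)| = 5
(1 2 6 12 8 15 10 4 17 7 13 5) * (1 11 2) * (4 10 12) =[0, 1, 6, 3, 17, 11, 4, 13, 15, 9, 10, 2, 8, 5, 14, 12, 16, 7] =(2 6 4 17 7 13 5 11)(8 15 12)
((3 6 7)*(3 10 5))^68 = ((3 6 7 10 5))^68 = (3 10 6 5 7)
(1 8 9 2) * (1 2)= (1 8 9)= [0, 8, 2, 3, 4, 5, 6, 7, 9, 1]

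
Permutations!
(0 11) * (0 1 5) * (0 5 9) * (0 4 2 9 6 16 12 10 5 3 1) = (0 11)(1 6 16 12 10 5 3)(2 9 4) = [11, 6, 9, 1, 2, 3, 16, 7, 8, 4, 5, 0, 10, 13, 14, 15, 12]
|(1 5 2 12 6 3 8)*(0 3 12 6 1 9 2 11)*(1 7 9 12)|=11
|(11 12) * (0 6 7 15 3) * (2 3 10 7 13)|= |(0 6 13 2 3)(7 15 10)(11 12)|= 30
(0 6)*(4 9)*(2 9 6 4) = (0 4 6)(2 9) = [4, 1, 9, 3, 6, 5, 0, 7, 8, 2]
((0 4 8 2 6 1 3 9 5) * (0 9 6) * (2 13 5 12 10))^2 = (0 8 5 12 2 4 13 9 10)(1 6 3)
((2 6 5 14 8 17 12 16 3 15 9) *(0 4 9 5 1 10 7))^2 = (0 9 6 10)(1 7 4 2)(3 5 8 12)(14 17 16 15) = ((0 4 9 2 6 1 10 7)(3 15 5 14 8 17 12 16))^2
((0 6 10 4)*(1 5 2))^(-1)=((0 6 10 4)(1 5 2))^(-1)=(0 4 10 6)(1 2 5)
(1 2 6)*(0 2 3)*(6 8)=(0 2 8 6 1 3)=[2, 3, 8, 0, 4, 5, 1, 7, 6]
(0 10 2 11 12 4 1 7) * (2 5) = (0 10 5 2 11 12 4 1 7) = [10, 7, 11, 3, 1, 2, 6, 0, 8, 9, 5, 12, 4]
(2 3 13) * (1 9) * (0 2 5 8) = (0 2 3 13 5 8)(1 9) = [2, 9, 3, 13, 4, 8, 6, 7, 0, 1, 10, 11, 12, 5]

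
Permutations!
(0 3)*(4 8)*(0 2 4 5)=(0 3 2 4 8 5)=[3, 1, 4, 2, 8, 0, 6, 7, 5]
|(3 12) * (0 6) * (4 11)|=2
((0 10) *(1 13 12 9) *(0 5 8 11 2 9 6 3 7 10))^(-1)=((1 13 12 6 3 7 10 5 8 11 2 9))^(-1)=(1 9 2 11 8 5 10 7 3 6 12 13)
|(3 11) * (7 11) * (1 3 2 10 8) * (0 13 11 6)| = 10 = |(0 13 11 2 10 8 1 3 7 6)|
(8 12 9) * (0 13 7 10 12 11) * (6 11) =(0 13 7 10 12 9 8 6 11) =[13, 1, 2, 3, 4, 5, 11, 10, 6, 8, 12, 0, 9, 7]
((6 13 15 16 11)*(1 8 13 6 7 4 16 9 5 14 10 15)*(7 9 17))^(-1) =(1 13 8)(4 7 17 15 10 14 5 9 11 16)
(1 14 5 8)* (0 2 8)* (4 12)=(0 2 8 1 14 5)(4 12)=[2, 14, 8, 3, 12, 0, 6, 7, 1, 9, 10, 11, 4, 13, 5]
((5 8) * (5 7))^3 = (8)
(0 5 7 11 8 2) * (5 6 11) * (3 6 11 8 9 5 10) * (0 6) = (0 11 9 5 7 10 3)(2 6 8) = [11, 1, 6, 0, 4, 7, 8, 10, 2, 5, 3, 9]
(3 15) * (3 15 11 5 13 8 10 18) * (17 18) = (3 11 5 13 8 10 17 18) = [0, 1, 2, 11, 4, 13, 6, 7, 10, 9, 17, 5, 12, 8, 14, 15, 16, 18, 3]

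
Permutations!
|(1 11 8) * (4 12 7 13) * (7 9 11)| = 8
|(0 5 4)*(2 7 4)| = |(0 5 2 7 4)| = 5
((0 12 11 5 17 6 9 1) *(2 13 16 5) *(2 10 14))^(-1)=(0 1 9 6 17 5 16 13 2 14 10 11 12)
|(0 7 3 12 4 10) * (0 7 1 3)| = 7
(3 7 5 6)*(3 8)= (3 7 5 6 8)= [0, 1, 2, 7, 4, 6, 8, 5, 3]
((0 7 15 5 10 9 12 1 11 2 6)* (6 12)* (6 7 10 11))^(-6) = ((0 10 9 7 15 5 11 2 12 1 6))^(-6) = (0 5 6 15 1 7 12 9 2 10 11)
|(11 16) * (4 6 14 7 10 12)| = 6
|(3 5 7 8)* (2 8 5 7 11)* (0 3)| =7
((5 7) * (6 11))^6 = (11)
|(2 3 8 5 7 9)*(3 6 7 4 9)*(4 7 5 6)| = |(2 4 9)(3 8 6 5 7)| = 15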